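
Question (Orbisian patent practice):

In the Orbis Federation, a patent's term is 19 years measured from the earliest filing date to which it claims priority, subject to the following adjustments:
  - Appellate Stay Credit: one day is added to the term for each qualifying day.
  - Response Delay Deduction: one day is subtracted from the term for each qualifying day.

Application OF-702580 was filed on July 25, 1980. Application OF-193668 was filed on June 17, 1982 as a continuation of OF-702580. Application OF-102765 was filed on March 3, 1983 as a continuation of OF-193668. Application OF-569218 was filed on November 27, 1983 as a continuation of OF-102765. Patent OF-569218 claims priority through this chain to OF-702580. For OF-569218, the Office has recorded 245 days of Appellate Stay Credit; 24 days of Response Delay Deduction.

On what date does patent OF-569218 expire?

2000-03-02

Earliest priority filing: 25 July 1980.
Base term: 25 July 1980 + 19 years → 25 July 1999.
Appellate Stay Credit: +245 days → 26 March 2000.
Response Delay Deduction: −24 days → 2 March 2000.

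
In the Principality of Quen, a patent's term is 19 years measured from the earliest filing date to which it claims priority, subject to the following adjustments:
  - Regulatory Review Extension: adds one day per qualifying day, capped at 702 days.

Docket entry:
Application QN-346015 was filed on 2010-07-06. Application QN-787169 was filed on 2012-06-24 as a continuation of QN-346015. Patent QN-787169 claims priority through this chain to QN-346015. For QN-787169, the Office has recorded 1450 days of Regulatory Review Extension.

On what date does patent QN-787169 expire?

June 8, 2031

Earliest priority filing: 6 July 2010.
Base term: 6 July 2010 + 19 years → 6 July 2029.
Regulatory Review Extension: 1450 days claimed exceeds the 702-day cap, so +702 days → 8 June 2031.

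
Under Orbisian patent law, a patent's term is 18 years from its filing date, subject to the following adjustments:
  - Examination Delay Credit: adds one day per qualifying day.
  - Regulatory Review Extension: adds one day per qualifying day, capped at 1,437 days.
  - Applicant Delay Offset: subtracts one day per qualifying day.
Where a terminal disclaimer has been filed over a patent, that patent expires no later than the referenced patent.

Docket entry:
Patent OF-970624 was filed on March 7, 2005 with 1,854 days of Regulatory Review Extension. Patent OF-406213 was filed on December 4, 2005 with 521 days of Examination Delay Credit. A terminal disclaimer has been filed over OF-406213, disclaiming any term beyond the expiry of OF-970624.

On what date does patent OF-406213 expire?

2025-05-08

Natural term of OF-406213:
  Base: filing + 18 years → 4 December 2023.
  Examination Delay Credit: +521 days → 8 May 2025.
Expiry of referenced patent OF-970624:
  Base: filing + 18 years → 7 March 2023.
  Regulatory Review Extension: 1854 days claimed exceeds the 1437-day cap, so +1437 days → 11 February 2027.
Terminal disclaimer: OF-406213 expires on the earlier of 8 May 2025 and 11 February 2027.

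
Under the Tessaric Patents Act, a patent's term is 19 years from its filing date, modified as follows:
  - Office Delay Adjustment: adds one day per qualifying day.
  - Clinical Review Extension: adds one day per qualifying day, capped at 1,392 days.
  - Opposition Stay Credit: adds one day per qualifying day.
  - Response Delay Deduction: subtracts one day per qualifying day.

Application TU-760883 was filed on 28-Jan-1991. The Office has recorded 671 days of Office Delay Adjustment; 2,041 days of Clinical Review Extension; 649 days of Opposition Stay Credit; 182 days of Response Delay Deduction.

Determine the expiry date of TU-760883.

Base term: filing date + 19 years → 28 January 2010.
Office Delay Adjustment: +671 days → 30 November 2011.
Clinical Review Extension: 2041 days claimed exceeds the 1392-day cap, so +1392 days → 22 September 2015.
Opposition Stay Credit: +649 days → 2 July 2017.
Response Delay Deduction: −182 days → 1 January 2017.

2017-01-01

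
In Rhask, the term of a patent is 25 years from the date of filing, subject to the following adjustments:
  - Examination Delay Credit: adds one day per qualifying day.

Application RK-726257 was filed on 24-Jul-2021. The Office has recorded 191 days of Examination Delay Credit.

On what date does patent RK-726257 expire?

2047-01-31

Base term: filing date + 25 years → 24 July 2046.
Examination Delay Credit: +191 days → 31 January 2047.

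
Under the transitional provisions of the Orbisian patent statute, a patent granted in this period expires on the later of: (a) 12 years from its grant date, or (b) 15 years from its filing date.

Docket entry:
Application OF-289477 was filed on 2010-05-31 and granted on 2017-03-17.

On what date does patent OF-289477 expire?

March 17, 2029

(a) grant + 12 years → 17 March 2029.
(b) filing + 15 years → 31 May 2025.
Later of the two: 17 March 2029.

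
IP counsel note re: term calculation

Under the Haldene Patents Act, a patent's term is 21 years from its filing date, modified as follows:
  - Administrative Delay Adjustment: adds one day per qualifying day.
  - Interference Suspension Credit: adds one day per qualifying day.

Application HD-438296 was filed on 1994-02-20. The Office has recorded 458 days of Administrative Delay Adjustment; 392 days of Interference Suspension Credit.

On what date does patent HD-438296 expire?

2017-06-19

Base term: filing date + 21 years → 20 February 2015.
Administrative Delay Adjustment: +458 days → 23 May 2016.
Interference Suspension Credit: +392 days → 19 June 2017.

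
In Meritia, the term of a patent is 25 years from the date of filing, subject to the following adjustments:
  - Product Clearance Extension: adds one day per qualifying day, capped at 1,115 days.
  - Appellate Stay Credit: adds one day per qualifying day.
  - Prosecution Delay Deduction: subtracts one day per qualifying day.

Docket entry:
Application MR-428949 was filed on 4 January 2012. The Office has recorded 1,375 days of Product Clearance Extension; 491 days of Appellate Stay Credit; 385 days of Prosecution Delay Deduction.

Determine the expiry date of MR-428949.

2040-05-09

Base term: filing date + 25 years → 4 January 2037.
Product Clearance Extension: 1375 days claimed exceeds the 1115-day cap, so +1115 days → 24 January 2040.
Appellate Stay Credit: +491 days → 29 May 2041.
Prosecution Delay Deduction: −385 days → 9 May 2040.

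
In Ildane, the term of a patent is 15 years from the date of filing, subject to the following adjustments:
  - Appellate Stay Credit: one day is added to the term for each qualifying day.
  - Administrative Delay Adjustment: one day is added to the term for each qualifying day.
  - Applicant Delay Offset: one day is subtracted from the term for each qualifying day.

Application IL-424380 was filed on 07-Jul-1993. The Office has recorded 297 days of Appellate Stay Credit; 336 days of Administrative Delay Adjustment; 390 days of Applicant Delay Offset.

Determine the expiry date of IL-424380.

Base term: filing date + 15 years → 7 July 2008.
Appellate Stay Credit: +297 days → 30 April 2009.
Administrative Delay Adjustment: +336 days → 1 April 2010.
Applicant Delay Offset: −390 days → 7 March 2009.

2009-03-07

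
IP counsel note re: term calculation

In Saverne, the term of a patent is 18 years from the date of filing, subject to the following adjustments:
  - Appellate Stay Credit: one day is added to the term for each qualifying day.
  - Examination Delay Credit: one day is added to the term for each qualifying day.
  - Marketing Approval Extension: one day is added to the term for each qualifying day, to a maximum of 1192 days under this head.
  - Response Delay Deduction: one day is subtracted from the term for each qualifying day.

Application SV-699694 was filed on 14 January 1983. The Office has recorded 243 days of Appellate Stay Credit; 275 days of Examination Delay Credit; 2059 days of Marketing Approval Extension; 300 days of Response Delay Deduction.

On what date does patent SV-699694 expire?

Base term: filing date + 18 years → 14 January 2001.
Appellate Stay Credit: +243 days → 14 September 2001.
Examination Delay Credit: +275 days → 16 June 2002.
Marketing Approval Extension: 2059 days claimed exceeds the 1192-day cap, so +1192 days → 20 September 2005.
Response Delay Deduction: −300 days → 24 November 2004.

2004-11-24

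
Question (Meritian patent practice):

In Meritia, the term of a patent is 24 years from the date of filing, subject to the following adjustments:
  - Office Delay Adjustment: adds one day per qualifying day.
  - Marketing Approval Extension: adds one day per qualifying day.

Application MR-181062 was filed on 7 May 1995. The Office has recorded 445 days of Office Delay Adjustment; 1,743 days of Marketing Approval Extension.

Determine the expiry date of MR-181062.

May 3, 2025

Base term: filing date + 24 years → 7 May 2019.
Office Delay Adjustment: +445 days → 25 July 2020.
Marketing Approval Extension: +1743 days → 3 May 2025.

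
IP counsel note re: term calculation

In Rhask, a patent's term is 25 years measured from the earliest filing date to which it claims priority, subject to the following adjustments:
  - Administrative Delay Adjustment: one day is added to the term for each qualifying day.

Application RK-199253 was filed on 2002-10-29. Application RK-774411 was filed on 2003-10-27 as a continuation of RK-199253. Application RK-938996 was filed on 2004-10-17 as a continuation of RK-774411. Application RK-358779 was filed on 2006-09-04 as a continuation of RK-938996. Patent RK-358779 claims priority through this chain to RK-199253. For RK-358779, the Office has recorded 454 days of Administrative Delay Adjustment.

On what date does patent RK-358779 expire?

Earliest priority filing: 29 October 2002.
Base term: 29 October 2002 + 25 years → 29 October 2027.
Administrative Delay Adjustment: +454 days → 25 January 2029.

2029-01-25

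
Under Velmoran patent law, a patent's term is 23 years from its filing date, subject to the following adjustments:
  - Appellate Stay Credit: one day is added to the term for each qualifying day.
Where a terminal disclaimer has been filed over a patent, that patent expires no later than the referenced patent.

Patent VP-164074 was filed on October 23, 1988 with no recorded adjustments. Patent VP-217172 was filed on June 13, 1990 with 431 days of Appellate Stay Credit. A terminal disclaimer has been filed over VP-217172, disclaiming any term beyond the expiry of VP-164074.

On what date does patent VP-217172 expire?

Natural term of VP-217172:
  Base: filing + 23 years → 13 June 2013.
  Appellate Stay Credit: +431 days → 18 August 2014.
Expiry of referenced patent VP-164074:
  Base: filing + 23 years → 23 October 2011.
Terminal disclaimer: VP-217172 expires on the earlier of 18 August 2014 and 23 October 2011.

2011-10-23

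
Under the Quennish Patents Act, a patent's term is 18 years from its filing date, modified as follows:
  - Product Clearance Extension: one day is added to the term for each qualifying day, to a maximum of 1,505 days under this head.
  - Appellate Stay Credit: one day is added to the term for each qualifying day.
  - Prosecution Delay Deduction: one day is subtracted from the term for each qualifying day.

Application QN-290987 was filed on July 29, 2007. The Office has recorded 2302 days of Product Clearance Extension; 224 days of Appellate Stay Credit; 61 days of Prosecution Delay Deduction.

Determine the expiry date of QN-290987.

February 21, 2030

Base term: filing date + 18 years → 29 July 2025.
Product Clearance Extension: 2302 days claimed exceeds the 1505-day cap, so +1505 days → 11 September 2029.
Appellate Stay Credit: +224 days → 23 April 2030.
Prosecution Delay Deduction: −61 days → 21 February 2030.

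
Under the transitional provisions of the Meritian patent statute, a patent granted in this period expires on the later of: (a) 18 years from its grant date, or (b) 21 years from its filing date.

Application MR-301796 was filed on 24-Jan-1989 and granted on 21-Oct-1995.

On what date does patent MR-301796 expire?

2013-10-21

(a) grant + 18 years → 21 October 2013.
(b) filing + 21 years → 24 January 2010.
Later of the two: 21 October 2013.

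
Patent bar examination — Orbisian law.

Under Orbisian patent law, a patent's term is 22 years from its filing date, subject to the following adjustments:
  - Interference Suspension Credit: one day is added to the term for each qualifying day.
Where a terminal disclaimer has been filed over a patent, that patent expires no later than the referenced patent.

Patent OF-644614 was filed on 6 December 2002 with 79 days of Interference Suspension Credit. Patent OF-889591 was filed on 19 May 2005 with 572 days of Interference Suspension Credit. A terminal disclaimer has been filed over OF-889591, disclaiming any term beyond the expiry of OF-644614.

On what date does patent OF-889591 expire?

February 23, 2025

Natural term of OF-889591:
  Base: filing + 22 years → 19 May 2027.
  Interference Suspension Credit: +572 days → 11 December 2028.
Expiry of referenced patent OF-644614:
  Base: filing + 22 years → 6 December 2024.
  Interference Suspension Credit: +79 days → 23 February 2025.
Terminal disclaimer: OF-889591 expires on the earlier of 11 December 2028 and 23 February 2025.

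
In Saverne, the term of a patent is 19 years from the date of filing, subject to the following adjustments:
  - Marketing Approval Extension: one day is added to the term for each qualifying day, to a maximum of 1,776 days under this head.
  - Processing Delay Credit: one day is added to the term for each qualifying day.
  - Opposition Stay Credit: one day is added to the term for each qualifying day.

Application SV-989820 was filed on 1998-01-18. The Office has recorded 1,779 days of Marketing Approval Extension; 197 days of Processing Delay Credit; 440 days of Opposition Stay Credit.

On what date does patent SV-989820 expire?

August 28, 2023

Base term: filing date + 19 years → 18 January 2017.
Marketing Approval Extension: 1779 days claimed exceeds the 1776-day cap, so +1776 days → 29 November 2021.
Processing Delay Credit: +197 days → 14 June 2022.
Opposition Stay Credit: +440 days → 28 August 2023.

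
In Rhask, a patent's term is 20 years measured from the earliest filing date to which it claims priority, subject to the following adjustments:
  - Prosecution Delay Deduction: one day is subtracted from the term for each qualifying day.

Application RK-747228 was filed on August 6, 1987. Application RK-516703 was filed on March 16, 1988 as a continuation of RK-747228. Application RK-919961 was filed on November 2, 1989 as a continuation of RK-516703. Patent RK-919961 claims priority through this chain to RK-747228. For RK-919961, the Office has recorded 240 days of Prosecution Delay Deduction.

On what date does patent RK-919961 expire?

Earliest priority filing: 6 August 1987.
Base term: 6 August 1987 + 20 years → 6 August 2007.
Prosecution Delay Deduction: −240 days → 9 December 2006.

2006-12-09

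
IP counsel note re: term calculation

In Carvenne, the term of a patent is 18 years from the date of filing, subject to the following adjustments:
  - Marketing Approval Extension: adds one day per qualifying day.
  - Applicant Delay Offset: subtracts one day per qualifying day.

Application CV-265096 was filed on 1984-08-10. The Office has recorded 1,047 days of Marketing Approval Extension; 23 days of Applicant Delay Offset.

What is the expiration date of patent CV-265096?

Base term: filing date + 18 years → 10 August 2002.
Marketing Approval Extension: +1047 days → 22 June 2005.
Applicant Delay Offset: −23 days → 30 May 2005.

May 30, 2005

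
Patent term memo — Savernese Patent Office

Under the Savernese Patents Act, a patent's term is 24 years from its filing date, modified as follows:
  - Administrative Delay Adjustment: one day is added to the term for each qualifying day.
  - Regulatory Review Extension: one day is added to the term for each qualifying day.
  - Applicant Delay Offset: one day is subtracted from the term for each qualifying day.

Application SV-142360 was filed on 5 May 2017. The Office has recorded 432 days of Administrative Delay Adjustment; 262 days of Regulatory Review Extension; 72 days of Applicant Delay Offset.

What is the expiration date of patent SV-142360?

Base term: filing date + 24 years → 5 May 2041.
Administrative Delay Adjustment: +432 days → 11 July 2042.
Regulatory Review Extension: +262 days → 30 March 2043.
Applicant Delay Offset: −72 days → 17 January 2043.

2043-01-17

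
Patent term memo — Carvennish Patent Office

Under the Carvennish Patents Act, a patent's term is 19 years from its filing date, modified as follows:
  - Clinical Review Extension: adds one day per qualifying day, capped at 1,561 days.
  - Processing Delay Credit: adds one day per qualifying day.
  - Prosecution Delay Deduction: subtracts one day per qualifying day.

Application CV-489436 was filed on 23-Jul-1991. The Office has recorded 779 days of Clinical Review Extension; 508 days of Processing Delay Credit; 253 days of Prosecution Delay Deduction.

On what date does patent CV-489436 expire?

Base term: filing date + 19 years → 23 July 2010.
Clinical Review Extension: 779 days (within the 1561-day cap) → +779 days → 9 September 2012.
Processing Delay Credit: +508 days → 30 January 2014.
Prosecution Delay Deduction: −253 days → 22 May 2013.

May 22, 2013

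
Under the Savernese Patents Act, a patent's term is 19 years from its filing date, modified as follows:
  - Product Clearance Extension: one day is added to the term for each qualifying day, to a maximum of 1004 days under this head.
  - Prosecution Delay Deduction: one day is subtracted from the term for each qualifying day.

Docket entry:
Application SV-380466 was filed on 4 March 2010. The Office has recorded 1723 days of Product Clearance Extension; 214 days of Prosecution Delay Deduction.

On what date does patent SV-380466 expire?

2031-05-03

Base term: filing date + 19 years → 4 March 2029.
Product Clearance Extension: 1723 days claimed exceeds the 1004-day cap, so +1004 days → 3 December 2031.
Prosecution Delay Deduction: −214 days → 3 May 2031.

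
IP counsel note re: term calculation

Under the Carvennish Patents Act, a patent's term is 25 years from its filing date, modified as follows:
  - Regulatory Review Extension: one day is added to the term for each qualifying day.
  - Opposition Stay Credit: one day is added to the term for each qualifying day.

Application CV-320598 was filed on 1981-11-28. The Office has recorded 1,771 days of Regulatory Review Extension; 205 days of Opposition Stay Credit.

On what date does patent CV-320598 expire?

2012-04-26

Base term: filing date + 25 years → 28 November 2006.
Regulatory Review Extension: +1771 days → 4 October 2011.
Opposition Stay Credit: +205 days → 26 April 2012.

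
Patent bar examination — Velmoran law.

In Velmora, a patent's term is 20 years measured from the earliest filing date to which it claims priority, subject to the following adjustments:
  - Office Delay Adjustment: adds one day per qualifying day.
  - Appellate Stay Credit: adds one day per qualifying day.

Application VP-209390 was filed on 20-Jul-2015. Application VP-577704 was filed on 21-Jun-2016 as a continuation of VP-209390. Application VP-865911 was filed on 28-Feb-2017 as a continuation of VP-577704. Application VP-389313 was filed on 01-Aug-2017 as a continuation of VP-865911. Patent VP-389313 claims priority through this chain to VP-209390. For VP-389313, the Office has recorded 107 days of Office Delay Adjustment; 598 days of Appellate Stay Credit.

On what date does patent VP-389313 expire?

Earliest priority filing: 20 July 2015.
Base term: 20 July 2015 + 20 years → 20 July 2035.
Office Delay Adjustment: +107 days → 4 November 2035.
Appellate Stay Credit: +598 days → 24 June 2037.

June 24, 2037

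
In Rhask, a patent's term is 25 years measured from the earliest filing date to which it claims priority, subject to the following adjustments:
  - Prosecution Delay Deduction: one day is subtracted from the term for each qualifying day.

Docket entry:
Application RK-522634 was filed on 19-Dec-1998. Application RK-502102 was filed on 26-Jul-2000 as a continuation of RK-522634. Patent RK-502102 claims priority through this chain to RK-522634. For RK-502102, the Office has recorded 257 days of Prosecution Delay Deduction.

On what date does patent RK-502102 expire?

Earliest priority filing: 19 December 1998.
Base term: 19 December 1998 + 25 years → 19 December 2023.
Prosecution Delay Deduction: −257 days → 6 April 2023.

April 6, 2023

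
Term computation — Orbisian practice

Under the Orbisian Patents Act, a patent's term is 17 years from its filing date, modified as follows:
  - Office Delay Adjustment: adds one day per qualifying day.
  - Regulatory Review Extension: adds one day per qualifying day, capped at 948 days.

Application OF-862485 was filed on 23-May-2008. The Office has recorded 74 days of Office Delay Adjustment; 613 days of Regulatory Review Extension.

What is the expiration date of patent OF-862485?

Base term: filing date + 17 years → 23 May 2025.
Office Delay Adjustment: +74 days → 5 August 2025.
Regulatory Review Extension: 613 days (within the 948-day cap) → +613 days → 10 April 2027.

April 10, 2027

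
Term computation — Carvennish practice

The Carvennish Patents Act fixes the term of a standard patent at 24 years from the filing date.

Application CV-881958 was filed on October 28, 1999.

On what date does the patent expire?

Filing date + 24 years → 28 October 2023.

October 28, 2023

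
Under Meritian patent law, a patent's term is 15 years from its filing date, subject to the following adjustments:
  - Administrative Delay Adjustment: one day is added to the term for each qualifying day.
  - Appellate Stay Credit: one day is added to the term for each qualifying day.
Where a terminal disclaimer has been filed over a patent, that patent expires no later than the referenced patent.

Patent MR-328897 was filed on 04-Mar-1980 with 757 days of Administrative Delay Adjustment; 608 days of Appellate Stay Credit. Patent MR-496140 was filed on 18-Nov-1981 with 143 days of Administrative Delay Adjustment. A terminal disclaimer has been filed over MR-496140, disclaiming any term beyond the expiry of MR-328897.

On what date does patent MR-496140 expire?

Natural term of MR-496140:
  Base: filing + 15 years → 18 November 1996.
  Administrative Delay Adjustment: +143 days → 10 April 1997.
Expiry of referenced patent MR-328897:
  Base: filing + 15 years → 4 March 1995.
  Administrative Delay Adjustment: +757 days → 30 March 1997.
  Appellate Stay Credit: +608 days → 28 November 1998.
Terminal disclaimer: MR-496140 expires on the earlier of 10 April 1997 and 28 November 1998.

1997-04-10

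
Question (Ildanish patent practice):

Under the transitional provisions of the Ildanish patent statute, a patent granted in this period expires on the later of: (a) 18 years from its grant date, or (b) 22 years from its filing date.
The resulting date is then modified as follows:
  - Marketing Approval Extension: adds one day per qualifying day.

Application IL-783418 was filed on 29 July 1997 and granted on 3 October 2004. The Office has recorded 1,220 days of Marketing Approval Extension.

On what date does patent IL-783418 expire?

(a) grant + 18 years → 3 October 2022.
(b) filing + 22 years → 29 July 2019.
Later of the two: 3 October 2022.
Marketing Approval Extension: +1220 days → 4 February 2026.

2026-02-04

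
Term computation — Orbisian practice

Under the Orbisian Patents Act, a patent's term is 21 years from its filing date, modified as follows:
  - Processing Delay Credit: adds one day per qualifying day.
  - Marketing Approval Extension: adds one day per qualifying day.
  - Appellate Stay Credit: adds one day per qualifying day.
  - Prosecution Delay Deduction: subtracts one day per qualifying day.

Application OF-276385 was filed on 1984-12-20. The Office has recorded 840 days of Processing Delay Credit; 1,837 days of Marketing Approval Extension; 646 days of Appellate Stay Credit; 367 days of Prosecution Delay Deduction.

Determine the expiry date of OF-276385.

Base term: filing date + 21 years → 20 December 2005.
Processing Delay Credit: +840 days → 8 April 2008.
Marketing Approval Extension: +1837 days → 19 April 2013.
Appellate Stay Credit: +646 days → 25 January 2015.
Prosecution Delay Deduction: −367 days → 23 January 2014.

2014-01-23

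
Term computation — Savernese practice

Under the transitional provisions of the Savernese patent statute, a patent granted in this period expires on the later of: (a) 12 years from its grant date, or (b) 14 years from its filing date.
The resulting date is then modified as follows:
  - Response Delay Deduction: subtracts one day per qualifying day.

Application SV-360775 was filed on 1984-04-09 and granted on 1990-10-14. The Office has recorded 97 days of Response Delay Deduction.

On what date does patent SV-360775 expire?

July 9, 2002

(a) grant + 12 years → 14 October 2002.
(b) filing + 14 years → 9 April 1998.
Later of the two: 14 October 2002.
Response Delay Deduction: −97 days → 9 July 2002.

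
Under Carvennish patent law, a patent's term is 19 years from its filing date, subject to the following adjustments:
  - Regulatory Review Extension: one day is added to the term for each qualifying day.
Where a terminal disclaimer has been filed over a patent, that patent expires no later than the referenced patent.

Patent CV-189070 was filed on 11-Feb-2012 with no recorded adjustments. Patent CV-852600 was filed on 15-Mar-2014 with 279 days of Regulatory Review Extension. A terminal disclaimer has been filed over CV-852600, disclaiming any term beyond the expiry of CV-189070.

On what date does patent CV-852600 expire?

Natural term of CV-852600:
  Base: filing + 19 years → 15 March 2033.
  Regulatory Review Extension: +279 days → 19 December 2033.
Expiry of referenced patent CV-189070:
  Base: filing + 19 years → 11 February 2031.
Terminal disclaimer: CV-852600 expires on the earlier of 19 December 2033 and 11 February 2031.

2031-02-11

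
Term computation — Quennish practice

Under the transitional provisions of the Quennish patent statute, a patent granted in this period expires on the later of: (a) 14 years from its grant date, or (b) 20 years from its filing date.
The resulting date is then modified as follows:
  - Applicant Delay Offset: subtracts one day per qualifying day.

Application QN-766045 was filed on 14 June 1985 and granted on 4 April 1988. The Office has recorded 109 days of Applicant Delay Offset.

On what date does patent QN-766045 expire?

2005-02-25

(a) grant + 14 years → 4 April 2002.
(b) filing + 20 years → 14 June 2005.
Later of the two: 14 June 2005.
Applicant Delay Offset: −109 days → 25 February 2005.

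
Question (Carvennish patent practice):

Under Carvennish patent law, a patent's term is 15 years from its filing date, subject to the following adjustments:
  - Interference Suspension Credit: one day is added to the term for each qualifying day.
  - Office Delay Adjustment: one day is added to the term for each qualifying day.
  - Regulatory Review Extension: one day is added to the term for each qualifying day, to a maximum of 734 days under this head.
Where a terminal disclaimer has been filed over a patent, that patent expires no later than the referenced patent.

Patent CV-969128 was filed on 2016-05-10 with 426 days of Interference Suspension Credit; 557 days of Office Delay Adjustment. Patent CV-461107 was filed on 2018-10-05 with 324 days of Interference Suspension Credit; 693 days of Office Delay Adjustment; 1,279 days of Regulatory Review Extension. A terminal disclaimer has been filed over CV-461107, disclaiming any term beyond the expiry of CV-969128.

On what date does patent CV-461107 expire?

Natural term of CV-461107:
  Base: filing + 15 years → 5 October 2033.
  Interference Suspension Credit: +324 days → 25 August 2034.
  Office Delay Adjustment: +693 days → 18 July 2036.
  Regulatory Review Extension: 1279 days claimed exceeds the 734-day cap, so +734 days → 22 July 2038.
Expiry of referenced patent CV-969128:
  Base: filing + 15 years → 10 May 2031.
  Interference Suspension Credit: +426 days → 9 July 2032.
  Office Delay Adjustment: +557 days → 17 January 2034.
Terminal disclaimer: CV-461107 expires on the earlier of 22 July 2038 and 17 January 2034.

January 17, 2034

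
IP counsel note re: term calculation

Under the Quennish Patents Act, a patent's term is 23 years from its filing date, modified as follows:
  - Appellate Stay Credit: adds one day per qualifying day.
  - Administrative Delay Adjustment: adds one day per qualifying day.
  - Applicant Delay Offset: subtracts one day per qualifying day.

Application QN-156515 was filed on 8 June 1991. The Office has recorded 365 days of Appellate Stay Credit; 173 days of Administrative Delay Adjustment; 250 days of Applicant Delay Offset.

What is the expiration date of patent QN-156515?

Base term: filing date + 23 years → 8 June 2014.
Appellate Stay Credit: +365 days → 8 June 2015.
Administrative Delay Adjustment: +173 days → 28 November 2015.
Applicant Delay Offset: −250 days → 23 March 2015.

March 23, 2015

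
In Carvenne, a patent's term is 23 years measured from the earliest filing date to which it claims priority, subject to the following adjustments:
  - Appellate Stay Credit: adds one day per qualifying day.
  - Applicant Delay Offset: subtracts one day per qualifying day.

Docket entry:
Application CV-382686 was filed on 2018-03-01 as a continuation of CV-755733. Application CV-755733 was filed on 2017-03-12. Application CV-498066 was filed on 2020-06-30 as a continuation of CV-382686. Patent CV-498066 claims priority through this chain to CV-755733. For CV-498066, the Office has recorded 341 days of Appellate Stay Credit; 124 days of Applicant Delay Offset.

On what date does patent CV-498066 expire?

2040-10-15

Earliest priority filing: 12 March 2017.
Base term: 12 March 2017 + 23 years → 12 March 2040.
Appellate Stay Credit: +341 days → 16 February 2041.
Applicant Delay Offset: −124 days → 15 October 2040.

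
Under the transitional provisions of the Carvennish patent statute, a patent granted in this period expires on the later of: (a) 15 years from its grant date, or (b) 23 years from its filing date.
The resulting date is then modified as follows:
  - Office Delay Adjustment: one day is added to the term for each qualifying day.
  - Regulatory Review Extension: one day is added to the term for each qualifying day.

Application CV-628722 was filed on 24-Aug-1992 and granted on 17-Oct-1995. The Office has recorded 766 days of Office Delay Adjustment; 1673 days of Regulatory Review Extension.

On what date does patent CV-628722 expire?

(a) grant + 15 years → 17 October 2010.
(b) filing + 23 years → 24 August 2015.
Later of the two: 24 August 2015.
Office Delay Adjustment: +766 days → 28 September 2017.
Regulatory Review Extension: +1673 days → 28 April 2022.

April 28, 2022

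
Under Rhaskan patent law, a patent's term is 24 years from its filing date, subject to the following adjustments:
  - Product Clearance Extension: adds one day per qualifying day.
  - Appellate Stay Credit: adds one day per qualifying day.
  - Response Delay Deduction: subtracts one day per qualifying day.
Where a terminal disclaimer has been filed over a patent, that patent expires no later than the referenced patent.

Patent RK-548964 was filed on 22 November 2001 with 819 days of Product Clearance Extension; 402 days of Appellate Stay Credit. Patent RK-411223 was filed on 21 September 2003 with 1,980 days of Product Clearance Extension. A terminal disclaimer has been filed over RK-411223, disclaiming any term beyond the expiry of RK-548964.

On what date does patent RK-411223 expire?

March 27, 2029

Natural term of RK-411223:
  Base: filing + 24 years → 21 September 2027.
  Product Clearance Extension: +1980 days → 21 February 2033.
Expiry of referenced patent RK-548964:
  Base: filing + 24 years → 22 November 2025.
  Product Clearance Extension: +819 days → 19 February 2028.
  Appellate Stay Credit: +402 days → 27 March 2029.
Terminal disclaimer: RK-411223 expires on the earlier of 21 February 2033 and 27 March 2029.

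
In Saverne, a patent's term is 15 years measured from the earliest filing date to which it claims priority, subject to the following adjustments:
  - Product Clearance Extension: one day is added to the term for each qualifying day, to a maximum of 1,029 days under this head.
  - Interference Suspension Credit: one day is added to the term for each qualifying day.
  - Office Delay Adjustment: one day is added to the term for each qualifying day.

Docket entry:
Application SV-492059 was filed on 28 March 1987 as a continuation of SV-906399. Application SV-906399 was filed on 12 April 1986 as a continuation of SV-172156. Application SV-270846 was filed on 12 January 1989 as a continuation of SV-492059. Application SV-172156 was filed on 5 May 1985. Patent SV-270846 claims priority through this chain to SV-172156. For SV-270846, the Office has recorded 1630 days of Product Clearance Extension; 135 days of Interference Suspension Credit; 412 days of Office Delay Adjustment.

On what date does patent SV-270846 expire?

2004-08-28

Earliest priority filing: 5 May 1985.
Base term: 5 May 1985 + 15 years → 5 May 2000.
Product Clearance Extension: 1630 days claimed exceeds the 1029-day cap, so +1029 days → 28 February 2003.
Interference Suspension Credit: +135 days → 13 July 2003.
Office Delay Adjustment: +412 days → 28 August 2004.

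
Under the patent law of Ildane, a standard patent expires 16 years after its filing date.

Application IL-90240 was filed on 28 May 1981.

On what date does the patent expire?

Filing date + 16 years → 28 May 1997.

May 28, 1997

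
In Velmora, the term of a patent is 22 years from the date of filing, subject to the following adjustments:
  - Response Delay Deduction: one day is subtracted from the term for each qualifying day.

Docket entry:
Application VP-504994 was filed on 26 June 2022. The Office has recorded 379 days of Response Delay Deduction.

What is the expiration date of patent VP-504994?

Base term: filing date + 22 years → 26 June 2044.
Response Delay Deduction: −379 days → 13 June 2043.

2043-06-13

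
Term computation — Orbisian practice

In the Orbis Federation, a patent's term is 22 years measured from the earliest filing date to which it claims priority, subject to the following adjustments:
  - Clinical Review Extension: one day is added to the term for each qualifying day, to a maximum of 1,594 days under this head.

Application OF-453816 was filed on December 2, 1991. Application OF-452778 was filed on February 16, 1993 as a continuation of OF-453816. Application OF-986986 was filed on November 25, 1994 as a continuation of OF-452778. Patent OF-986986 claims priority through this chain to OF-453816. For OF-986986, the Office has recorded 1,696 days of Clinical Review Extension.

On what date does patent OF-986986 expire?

Earliest priority filing: 2 December 1991.
Base term: 2 December 1991 + 22 years → 2 December 2013.
Clinical Review Extension: 1696 days claimed exceeds the 1594-day cap, so +1594 days → 14 April 2018.

April 14, 2018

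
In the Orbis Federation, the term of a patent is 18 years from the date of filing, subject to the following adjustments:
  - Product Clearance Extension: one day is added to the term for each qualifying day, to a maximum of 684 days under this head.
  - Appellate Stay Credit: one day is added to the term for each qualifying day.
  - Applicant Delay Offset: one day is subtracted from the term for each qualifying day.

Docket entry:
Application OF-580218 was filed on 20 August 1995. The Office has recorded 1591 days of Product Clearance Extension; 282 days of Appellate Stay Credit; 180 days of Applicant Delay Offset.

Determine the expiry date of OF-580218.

October 15, 2015

Base term: filing date + 18 years → 20 August 2013.
Product Clearance Extension: 1591 days claimed exceeds the 684-day cap, so +684 days → 5 July 2015.
Appellate Stay Credit: +282 days → 12 April 2016.
Applicant Delay Offset: −180 days → 15 October 2015.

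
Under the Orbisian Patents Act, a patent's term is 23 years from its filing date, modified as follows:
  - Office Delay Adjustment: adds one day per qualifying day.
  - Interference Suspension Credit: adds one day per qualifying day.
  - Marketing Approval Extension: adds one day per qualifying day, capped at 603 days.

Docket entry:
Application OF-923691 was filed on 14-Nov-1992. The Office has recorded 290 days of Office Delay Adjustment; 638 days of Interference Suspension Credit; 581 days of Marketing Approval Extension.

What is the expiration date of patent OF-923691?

Base term: filing date + 23 years → 14 November 2015.
Office Delay Adjustment: +290 days → 30 August 2016.
Interference Suspension Credit: +638 days → 30 May 2018.
Marketing Approval Extension: 581 days (within the 603-day cap) → +581 days → 1 January 2020.

2020-01-01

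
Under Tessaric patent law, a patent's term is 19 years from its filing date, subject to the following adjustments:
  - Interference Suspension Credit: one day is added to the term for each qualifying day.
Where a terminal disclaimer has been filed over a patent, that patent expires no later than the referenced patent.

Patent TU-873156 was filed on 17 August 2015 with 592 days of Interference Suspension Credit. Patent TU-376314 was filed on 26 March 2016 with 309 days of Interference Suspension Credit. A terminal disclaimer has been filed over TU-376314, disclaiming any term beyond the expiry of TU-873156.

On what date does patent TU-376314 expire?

2036-01-29

Natural term of TU-376314:
  Base: filing + 19 years → 26 March 2035.
  Interference Suspension Credit: +309 days → 29 January 2036.
Expiry of referenced patent TU-873156:
  Base: filing + 19 years → 17 August 2034.
  Interference Suspension Credit: +592 days → 31 March 2036.
Terminal disclaimer: TU-376314 expires on the earlier of 29 January 2036 and 31 March 2036.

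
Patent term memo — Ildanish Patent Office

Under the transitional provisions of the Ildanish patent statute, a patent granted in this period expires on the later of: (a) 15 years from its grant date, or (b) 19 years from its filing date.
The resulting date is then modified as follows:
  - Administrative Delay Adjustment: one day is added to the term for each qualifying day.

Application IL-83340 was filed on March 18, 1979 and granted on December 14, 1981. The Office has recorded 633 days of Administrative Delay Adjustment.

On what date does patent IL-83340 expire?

December 11, 1999

(a) grant + 15 years → 14 December 1996.
(b) filing + 19 years → 18 March 1998.
Later of the two: 18 March 1998.
Administrative Delay Adjustment: +633 days → 11 December 1999.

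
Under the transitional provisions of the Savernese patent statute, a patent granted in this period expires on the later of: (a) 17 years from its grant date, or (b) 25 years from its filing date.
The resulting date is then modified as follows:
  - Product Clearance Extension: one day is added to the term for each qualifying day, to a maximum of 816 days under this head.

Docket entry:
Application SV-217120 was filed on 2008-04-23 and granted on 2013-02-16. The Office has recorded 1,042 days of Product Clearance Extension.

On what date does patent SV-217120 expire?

July 18, 2035

(a) grant + 17 years → 16 February 2030.
(b) filing + 25 years → 23 April 2033.
Later of the two: 23 April 2033.
Product Clearance Extension: 1042 days claimed exceeds the 816-day cap, so +816 days → 18 July 2035.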